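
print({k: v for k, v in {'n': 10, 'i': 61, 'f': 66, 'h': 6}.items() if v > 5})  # {'n': 10, 'i': 61, 'f': 66, 'h': 6}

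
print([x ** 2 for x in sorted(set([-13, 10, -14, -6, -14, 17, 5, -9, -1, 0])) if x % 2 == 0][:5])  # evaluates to [196, 36, 0, 100]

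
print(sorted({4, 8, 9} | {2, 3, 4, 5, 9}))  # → [2, 3, 4, 5, 8, 9]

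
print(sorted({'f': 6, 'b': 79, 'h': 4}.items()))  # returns [('b', 79), ('f', 6), ('h', 4)]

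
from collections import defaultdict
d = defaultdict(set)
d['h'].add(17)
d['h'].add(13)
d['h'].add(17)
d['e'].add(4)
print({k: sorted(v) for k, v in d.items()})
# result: {'h': [13, 17], 'e': [4]}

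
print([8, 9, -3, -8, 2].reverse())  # None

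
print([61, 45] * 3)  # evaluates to [61, 45, 61, 45, 61, 45]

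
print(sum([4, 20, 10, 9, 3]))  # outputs 46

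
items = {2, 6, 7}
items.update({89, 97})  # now {2, 6, 7, 89, 97}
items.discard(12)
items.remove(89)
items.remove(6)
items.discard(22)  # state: {2, 7, 97}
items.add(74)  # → {2, 7, 74, 97}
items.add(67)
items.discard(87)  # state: {2, 7, 67, 74, 97}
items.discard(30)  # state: {2, 7, 67, 74, 97}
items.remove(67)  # {2, 7, 74, 97}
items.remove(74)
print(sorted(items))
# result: [2, 7, 97]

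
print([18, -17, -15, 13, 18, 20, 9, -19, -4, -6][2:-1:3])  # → [-15, 20, -4]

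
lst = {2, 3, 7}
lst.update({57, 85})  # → {2, 3, 7, 57, 85}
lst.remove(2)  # {3, 7, 57, 85}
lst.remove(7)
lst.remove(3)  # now {57, 85}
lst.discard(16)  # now {57, 85}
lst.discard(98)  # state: {57, 85}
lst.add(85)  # {57, 85}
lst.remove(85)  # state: {57}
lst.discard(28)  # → {57}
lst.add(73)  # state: {57, 73}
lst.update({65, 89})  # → {57, 65, 73, 89}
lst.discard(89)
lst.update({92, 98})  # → {57, 65, 73, 92, 98}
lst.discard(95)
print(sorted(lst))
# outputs [57, 65, 73, 92, 98]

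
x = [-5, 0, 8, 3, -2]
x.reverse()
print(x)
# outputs [-2, 3, 8, 0, -5]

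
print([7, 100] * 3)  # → [7, 100, 7, 100, 7, 100]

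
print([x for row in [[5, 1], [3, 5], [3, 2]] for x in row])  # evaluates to [5, 1, 3, 5, 3, 2]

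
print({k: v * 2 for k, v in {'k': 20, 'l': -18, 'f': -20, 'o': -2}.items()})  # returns {'k': 40, 'l': -36, 'f': -40, 'o': -4}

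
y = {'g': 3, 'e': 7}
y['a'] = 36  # {'g': 3, 'e': 7, 'a': 36}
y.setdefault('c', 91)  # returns 91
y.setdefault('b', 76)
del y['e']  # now {'g': 3, 'a': 36, 'c': 91, 'b': 76}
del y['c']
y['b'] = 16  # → {'g': 3, 'a': 36, 'b': 16}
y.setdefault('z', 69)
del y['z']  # {'g': 3, 'a': 36, 'b': 16}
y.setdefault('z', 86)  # 86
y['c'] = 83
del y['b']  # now {'g': 3, 'a': 36, 'z': 86, 'c': 83}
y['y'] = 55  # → {'g': 3, 'a': 36, 'z': 86, 'c': 83, 'y': 55}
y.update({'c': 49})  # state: {'g': 3, 'a': 36, 'z': 86, 'c': 49, 'y': 55}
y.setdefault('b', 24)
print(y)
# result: {'g': 3, 'a': 36, 'z': 86, 'c': 49, 'y': 55, 'b': 24}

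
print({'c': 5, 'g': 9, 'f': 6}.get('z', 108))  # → 108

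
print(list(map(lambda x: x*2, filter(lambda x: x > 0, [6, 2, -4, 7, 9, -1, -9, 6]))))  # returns [12, 4, 14, 18, 12]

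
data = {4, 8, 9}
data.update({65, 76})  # {4, 8, 9, 65, 76}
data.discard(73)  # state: {4, 8, 9, 65, 76}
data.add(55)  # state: {4, 8, 9, 55, 65, 76}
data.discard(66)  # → {4, 8, 9, 55, 65, 76}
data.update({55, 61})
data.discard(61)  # {4, 8, 9, 55, 65, 76}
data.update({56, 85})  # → {4, 8, 9, 55, 56, 65, 76, 85}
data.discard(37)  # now {4, 8, 9, 55, 56, 65, 76, 85}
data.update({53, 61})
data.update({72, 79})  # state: {4, 8, 9, 53, 55, 56, 61, 65, 72, 76, 79, 85}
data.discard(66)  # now {4, 8, 9, 53, 55, 56, 61, 65, 72, 76, 79, 85}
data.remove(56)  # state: {4, 8, 9, 53, 55, 61, 65, 72, 76, 79, 85}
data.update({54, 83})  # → {4, 8, 9, 53, 54, 55, 61, 65, 72, 76, 79, 83, 85}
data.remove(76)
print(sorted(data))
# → [4, 8, 9, 53, 54, 55, 61, 65, 72, 79, 83, 85]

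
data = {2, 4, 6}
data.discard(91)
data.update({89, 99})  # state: {2, 4, 6, 89, 99}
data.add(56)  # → {2, 4, 6, 56, 89, 99}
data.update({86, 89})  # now {2, 4, 6, 56, 86, 89, 99}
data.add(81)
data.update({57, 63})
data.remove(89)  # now {2, 4, 6, 56, 57, 63, 81, 86, 99}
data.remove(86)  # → {2, 4, 6, 56, 57, 63, 81, 99}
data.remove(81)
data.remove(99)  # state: {2, 4, 6, 56, 57, 63}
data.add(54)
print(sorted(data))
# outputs [2, 4, 6, 54, 56, 57, 63]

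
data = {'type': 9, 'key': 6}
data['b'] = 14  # {'type': 9, 'key': 6, 'b': 14}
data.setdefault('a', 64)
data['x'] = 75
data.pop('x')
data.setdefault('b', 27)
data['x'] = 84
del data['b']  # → {'type': 9, 'key': 6, 'a': 64, 'x': 84}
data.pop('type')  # 9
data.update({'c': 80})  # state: {'key': 6, 'a': 64, 'x': 84, 'c': 80}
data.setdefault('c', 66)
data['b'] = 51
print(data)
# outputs {'key': 6, 'a': 64, 'x': 84, 'c': 80, 'b': 51}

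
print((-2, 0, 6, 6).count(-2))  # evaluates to 1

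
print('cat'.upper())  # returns CAT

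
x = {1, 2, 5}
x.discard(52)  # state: {1, 2, 5}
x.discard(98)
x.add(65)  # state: {1, 2, 5, 65}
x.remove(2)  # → {1, 5, 65}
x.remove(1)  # {5, 65}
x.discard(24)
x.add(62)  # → {5, 62, 65}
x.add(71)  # {5, 62, 65, 71}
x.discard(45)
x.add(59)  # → {5, 59, 62, 65, 71}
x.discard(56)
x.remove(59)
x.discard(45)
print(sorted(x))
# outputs [5, 62, 65, 71]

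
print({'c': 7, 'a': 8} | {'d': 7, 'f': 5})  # {'c': 7, 'a': 8, 'd': 7, 'f': 5}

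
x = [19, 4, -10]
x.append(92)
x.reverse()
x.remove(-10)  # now [92, 4, 19]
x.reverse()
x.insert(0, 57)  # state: [57, 19, 4, 92]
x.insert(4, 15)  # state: [57, 19, 4, 92, 15]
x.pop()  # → 15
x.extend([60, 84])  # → [57, 19, 4, 92, 60, 84]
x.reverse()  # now [84, 60, 92, 4, 19, 57]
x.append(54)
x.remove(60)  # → [84, 92, 4, 19, 57, 54]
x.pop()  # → 54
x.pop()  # 57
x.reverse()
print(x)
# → [19, 4, 92, 84]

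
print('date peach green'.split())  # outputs ['date', 'peach', 'green']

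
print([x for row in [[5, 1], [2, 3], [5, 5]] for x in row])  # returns [5, 1, 2, 3, 5, 5]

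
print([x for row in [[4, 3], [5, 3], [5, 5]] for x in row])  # [4, 3, 5, 3, 5, 5]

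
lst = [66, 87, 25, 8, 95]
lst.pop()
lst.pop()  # 8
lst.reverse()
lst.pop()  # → 66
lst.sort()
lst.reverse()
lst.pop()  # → 25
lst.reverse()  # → [87]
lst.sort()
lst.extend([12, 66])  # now [87, 12, 66]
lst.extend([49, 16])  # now [87, 12, 66, 49, 16]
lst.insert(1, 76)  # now [87, 76, 12, 66, 49, 16]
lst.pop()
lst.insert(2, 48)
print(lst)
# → [87, 76, 48, 12, 66, 49]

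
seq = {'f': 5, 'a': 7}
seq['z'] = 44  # {'f': 5, 'a': 7, 'z': 44}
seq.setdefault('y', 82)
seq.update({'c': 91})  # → {'f': 5, 'a': 7, 'z': 44, 'y': 82, 'c': 91}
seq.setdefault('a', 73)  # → 7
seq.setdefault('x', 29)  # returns 29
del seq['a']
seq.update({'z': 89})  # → {'f': 5, 'z': 89, 'y': 82, 'c': 91, 'x': 29}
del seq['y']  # {'f': 5, 'z': 89, 'c': 91, 'x': 29}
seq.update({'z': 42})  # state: {'f': 5, 'z': 42, 'c': 91, 'x': 29}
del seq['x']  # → {'f': 5, 'z': 42, 'c': 91}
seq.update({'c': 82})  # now {'f': 5, 'z': 42, 'c': 82}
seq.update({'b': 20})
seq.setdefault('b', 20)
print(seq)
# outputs {'f': 5, 'z': 42, 'c': 82, 'b': 20}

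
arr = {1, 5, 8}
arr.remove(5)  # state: {1, 8}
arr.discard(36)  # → {1, 8}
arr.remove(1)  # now {8}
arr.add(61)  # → {8, 61}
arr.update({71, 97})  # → {8, 61, 71, 97}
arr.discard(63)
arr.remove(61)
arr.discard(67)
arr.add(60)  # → {8, 60, 71, 97}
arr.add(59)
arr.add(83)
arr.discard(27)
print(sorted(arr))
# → [8, 59, 60, 71, 83, 97]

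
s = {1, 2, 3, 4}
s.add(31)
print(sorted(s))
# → [1, 2, 3, 4, 31]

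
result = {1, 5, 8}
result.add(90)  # {1, 5, 8, 90}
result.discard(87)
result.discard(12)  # {1, 5, 8, 90}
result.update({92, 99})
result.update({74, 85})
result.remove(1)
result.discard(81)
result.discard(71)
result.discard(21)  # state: {5, 8, 74, 85, 90, 92, 99}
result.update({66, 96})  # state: {5, 8, 66, 74, 85, 90, 92, 96, 99}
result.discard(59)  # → {5, 8, 66, 74, 85, 90, 92, 96, 99}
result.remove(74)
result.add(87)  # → {5, 8, 66, 85, 87, 90, 92, 96, 99}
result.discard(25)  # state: {5, 8, 66, 85, 87, 90, 92, 96, 99}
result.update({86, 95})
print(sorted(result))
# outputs [5, 8, 66, 85, 86, 87, 90, 92, 95, 96, 99]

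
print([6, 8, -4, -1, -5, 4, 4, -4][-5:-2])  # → [-1, -5, 4]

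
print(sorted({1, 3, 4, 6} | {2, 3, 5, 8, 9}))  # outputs [1, 2, 3, 4, 5, 6, 8, 9]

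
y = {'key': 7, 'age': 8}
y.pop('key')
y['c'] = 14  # {'age': 8, 'c': 14}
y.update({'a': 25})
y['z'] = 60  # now {'age': 8, 'c': 14, 'a': 25, 'z': 60}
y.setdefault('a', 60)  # 25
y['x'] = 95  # {'age': 8, 'c': 14, 'a': 25, 'z': 60, 'x': 95}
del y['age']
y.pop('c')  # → 14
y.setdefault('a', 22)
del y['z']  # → {'a': 25, 'x': 95}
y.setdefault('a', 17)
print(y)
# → {'a': 25, 'x': 95}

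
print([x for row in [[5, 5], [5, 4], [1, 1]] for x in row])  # [5, 5, 5, 4, 1, 1]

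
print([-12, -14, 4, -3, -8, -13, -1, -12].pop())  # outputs -12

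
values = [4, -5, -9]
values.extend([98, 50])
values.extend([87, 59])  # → [4, -5, -9, 98, 50, 87, 59]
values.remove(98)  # [4, -5, -9, 50, 87, 59]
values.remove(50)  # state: [4, -5, -9, 87, 59]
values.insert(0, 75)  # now [75, 4, -5, -9, 87, 59]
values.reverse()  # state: [59, 87, -9, -5, 4, 75]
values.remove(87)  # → [59, -9, -5, 4, 75]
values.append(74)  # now [59, -9, -5, 4, 75, 74]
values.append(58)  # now [59, -9, -5, 4, 75, 74, 58]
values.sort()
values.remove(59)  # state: [-9, -5, 4, 58, 74, 75]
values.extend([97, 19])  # [-9, -5, 4, 58, 74, 75, 97, 19]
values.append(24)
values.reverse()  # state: [24, 19, 97, 75, 74, 58, 4, -5, -9]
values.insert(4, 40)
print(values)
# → [24, 19, 97, 75, 40, 74, 58, 4, -5, -9]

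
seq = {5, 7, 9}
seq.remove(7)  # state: {5, 9}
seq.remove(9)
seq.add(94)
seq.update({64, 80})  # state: {5, 64, 80, 94}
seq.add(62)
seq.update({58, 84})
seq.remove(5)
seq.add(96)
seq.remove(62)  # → {58, 64, 80, 84, 94, 96}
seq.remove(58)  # {64, 80, 84, 94, 96}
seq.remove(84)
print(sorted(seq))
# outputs [64, 80, 94, 96]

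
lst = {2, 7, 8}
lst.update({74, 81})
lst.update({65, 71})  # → {2, 7, 8, 65, 71, 74, 81}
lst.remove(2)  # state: {7, 8, 65, 71, 74, 81}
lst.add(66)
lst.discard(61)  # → {7, 8, 65, 66, 71, 74, 81}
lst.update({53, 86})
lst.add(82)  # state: {7, 8, 53, 65, 66, 71, 74, 81, 82, 86}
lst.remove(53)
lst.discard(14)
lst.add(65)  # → {7, 8, 65, 66, 71, 74, 81, 82, 86}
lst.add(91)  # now {7, 8, 65, 66, 71, 74, 81, 82, 86, 91}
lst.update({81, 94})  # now {7, 8, 65, 66, 71, 74, 81, 82, 86, 91, 94}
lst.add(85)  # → {7, 8, 65, 66, 71, 74, 81, 82, 85, 86, 91, 94}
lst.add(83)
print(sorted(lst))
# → [7, 8, 65, 66, 71, 74, 81, 82, 83, 85, 86, 91, 94]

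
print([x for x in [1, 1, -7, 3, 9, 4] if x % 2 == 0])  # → [4]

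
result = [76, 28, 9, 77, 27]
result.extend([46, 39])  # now [76, 28, 9, 77, 27, 46, 39]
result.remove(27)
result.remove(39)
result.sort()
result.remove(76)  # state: [9, 28, 46, 77]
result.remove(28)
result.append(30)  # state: [9, 46, 77, 30]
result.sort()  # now [9, 30, 46, 77]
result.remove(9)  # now [30, 46, 77]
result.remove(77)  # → [30, 46]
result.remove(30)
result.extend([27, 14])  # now [46, 27, 14]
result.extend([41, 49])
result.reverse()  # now [49, 41, 14, 27, 46]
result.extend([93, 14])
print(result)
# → [49, 41, 14, 27, 46, 93, 14]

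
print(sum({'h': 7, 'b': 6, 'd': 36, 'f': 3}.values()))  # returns 52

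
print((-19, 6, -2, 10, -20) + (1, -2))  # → (-19, 6, -2, 10, -20, 1, -2)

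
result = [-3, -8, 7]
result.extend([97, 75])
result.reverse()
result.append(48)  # [75, 97, 7, -8, -3, 48]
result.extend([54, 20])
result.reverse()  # [20, 54, 48, -3, -8, 7, 97, 75]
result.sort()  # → [-8, -3, 7, 20, 48, 54, 75, 97]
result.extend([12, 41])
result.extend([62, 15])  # [-8, -3, 7, 20, 48, 54, 75, 97, 12, 41, 62, 15]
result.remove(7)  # [-8, -3, 20, 48, 54, 75, 97, 12, 41, 62, 15]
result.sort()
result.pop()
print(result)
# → [-8, -3, 12, 15, 20, 41, 48, 54, 62, 75]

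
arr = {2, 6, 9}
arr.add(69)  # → {2, 6, 9, 69}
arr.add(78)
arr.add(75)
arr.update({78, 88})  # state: {2, 6, 9, 69, 75, 78, 88}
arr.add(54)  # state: {2, 6, 9, 54, 69, 75, 78, 88}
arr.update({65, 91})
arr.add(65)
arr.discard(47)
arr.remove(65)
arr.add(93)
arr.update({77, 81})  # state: {2, 6, 9, 54, 69, 75, 77, 78, 81, 88, 91, 93}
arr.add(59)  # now {2, 6, 9, 54, 59, 69, 75, 77, 78, 81, 88, 91, 93}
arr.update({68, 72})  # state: {2, 6, 9, 54, 59, 68, 69, 72, 75, 77, 78, 81, 88, 91, 93}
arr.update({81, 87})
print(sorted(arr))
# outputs [2, 6, 9, 54, 59, 68, 69, 72, 75, 77, 78, 81, 87, 88, 91, 93]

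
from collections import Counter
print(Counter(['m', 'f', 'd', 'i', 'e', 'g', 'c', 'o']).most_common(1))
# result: [('m', 1)]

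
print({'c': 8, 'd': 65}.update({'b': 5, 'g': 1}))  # None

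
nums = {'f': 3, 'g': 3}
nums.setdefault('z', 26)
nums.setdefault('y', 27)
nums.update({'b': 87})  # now {'f': 3, 'g': 3, 'z': 26, 'y': 27, 'b': 87}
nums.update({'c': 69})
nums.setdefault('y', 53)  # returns 27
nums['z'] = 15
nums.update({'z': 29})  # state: {'f': 3, 'g': 3, 'z': 29, 'y': 27, 'b': 87, 'c': 69}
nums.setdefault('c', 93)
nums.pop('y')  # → 27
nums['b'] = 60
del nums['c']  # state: {'f': 3, 'g': 3, 'z': 29, 'b': 60}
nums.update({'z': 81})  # {'f': 3, 'g': 3, 'z': 81, 'b': 60}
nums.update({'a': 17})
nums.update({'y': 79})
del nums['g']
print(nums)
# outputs {'f': 3, 'z': 81, 'b': 60, 'a': 17, 'y': 79}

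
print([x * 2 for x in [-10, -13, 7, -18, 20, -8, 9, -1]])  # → [-20, -26, 14, -36, 40, -16, 18, -2]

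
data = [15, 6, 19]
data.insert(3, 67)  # [15, 6, 19, 67]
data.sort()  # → [6, 15, 19, 67]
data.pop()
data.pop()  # 19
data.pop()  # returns 15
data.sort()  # [6]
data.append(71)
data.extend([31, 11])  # [6, 71, 31, 11]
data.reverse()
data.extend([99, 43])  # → [11, 31, 71, 6, 99, 43]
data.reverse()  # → [43, 99, 6, 71, 31, 11]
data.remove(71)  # [43, 99, 6, 31, 11]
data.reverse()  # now [11, 31, 6, 99, 43]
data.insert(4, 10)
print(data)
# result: [11, 31, 6, 99, 10, 43]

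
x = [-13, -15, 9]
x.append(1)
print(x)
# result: [-13, -15, 9, 1]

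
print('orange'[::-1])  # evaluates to egnaro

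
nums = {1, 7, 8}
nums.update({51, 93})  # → {1, 7, 8, 51, 93}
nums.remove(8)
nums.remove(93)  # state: {1, 7, 51}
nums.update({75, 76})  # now {1, 7, 51, 75, 76}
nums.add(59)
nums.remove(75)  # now {1, 7, 51, 59, 76}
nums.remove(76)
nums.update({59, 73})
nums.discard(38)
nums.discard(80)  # {1, 7, 51, 59, 73}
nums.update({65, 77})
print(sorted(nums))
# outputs [1, 7, 51, 59, 65, 73, 77]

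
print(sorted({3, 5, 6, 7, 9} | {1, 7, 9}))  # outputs [1, 3, 5, 6, 7, 9]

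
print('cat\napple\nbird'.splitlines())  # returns ['cat', 'apple', 'bird']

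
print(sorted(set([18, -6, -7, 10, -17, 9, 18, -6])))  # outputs [-17, -7, -6, 9, 10, 18]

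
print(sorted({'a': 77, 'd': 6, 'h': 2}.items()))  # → [('a', 77), ('d', 6), ('h', 2)]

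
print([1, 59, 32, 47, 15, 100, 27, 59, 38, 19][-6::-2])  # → [15, 32, 1]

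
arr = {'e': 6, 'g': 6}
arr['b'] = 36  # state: {'e': 6, 'g': 6, 'b': 36}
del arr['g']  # {'e': 6, 'b': 36}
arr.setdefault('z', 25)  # 25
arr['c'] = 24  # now {'e': 6, 'b': 36, 'z': 25, 'c': 24}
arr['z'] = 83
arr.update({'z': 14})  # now {'e': 6, 'b': 36, 'z': 14, 'c': 24}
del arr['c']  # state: {'e': 6, 'b': 36, 'z': 14}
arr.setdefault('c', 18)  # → 18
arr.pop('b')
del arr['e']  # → {'z': 14, 'c': 18}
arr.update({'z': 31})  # {'z': 31, 'c': 18}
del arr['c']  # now {'z': 31}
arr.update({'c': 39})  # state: {'z': 31, 'c': 39}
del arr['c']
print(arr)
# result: {'z': 31}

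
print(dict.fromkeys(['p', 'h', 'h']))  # {'p': None, 'h': None}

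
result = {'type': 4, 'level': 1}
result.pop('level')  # 1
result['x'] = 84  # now {'type': 4, 'x': 84}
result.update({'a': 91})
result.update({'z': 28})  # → {'type': 4, 'x': 84, 'a': 91, 'z': 28}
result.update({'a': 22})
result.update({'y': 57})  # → {'type': 4, 'x': 84, 'a': 22, 'z': 28, 'y': 57}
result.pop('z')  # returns 28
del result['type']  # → {'x': 84, 'a': 22, 'y': 57}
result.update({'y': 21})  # {'x': 84, 'a': 22, 'y': 21}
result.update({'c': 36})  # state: {'x': 84, 'a': 22, 'y': 21, 'c': 36}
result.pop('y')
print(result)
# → {'x': 84, 'a': 22, 'c': 36}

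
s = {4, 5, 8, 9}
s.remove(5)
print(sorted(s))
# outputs [4, 8, 9]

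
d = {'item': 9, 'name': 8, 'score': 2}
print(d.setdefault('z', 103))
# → 103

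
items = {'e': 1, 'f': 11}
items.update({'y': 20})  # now {'e': 1, 'f': 11, 'y': 20}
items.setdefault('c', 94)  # 94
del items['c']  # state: {'e': 1, 'f': 11, 'y': 20}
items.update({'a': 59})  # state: {'e': 1, 'f': 11, 'y': 20, 'a': 59}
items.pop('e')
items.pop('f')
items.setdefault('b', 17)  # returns 17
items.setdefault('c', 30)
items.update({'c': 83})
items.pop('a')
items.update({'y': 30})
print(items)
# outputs {'y': 30, 'b': 17, 'c': 83}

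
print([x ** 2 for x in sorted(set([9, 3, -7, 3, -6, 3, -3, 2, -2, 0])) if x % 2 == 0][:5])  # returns [36, 4, 0, 4]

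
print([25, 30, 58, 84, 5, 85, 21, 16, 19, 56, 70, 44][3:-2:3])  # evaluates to [84, 21, 56]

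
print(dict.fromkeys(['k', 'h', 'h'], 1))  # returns {'k': 1, 'h': 1}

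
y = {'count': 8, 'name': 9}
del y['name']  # {'count': 8}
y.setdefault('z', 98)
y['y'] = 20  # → {'count': 8, 'z': 98, 'y': 20}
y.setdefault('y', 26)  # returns 20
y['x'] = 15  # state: {'count': 8, 'z': 98, 'y': 20, 'x': 15}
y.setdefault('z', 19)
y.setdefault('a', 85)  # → 85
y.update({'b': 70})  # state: {'count': 8, 'z': 98, 'y': 20, 'x': 15, 'a': 85, 'b': 70}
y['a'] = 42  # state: {'count': 8, 'z': 98, 'y': 20, 'x': 15, 'a': 42, 'b': 70}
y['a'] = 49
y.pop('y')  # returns 20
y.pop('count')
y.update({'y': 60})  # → {'z': 98, 'x': 15, 'a': 49, 'b': 70, 'y': 60}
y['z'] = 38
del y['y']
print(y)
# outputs {'z': 38, 'x': 15, 'a': 49, 'b': 70}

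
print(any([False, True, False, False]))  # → True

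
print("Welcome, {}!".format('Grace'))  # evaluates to Welcome, Grace!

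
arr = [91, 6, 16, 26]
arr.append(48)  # [91, 6, 16, 26, 48]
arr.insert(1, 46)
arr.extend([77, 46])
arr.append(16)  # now [91, 46, 6, 16, 26, 48, 77, 46, 16]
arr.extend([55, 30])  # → [91, 46, 6, 16, 26, 48, 77, 46, 16, 55, 30]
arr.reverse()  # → [30, 55, 16, 46, 77, 48, 26, 16, 6, 46, 91]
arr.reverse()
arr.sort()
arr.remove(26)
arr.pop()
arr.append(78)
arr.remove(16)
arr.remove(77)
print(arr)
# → [6, 16, 30, 46, 46, 48, 55, 78]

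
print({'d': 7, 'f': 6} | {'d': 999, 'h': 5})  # {'d': 999, 'f': 6, 'h': 5}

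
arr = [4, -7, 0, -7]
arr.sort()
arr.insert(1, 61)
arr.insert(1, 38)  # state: [-7, 38, 61, -7, 0, 4]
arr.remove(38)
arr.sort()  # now [-7, -7, 0, 4, 61]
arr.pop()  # 61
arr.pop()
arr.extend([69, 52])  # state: [-7, -7, 0, 69, 52]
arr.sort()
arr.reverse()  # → [69, 52, 0, -7, -7]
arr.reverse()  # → [-7, -7, 0, 52, 69]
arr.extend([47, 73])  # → [-7, -7, 0, 52, 69, 47, 73]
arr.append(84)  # [-7, -7, 0, 52, 69, 47, 73, 84]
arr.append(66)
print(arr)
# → [-7, -7, 0, 52, 69, 47, 73, 84, 66]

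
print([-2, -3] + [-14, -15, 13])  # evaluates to [-2, -3, -14, -15, 13]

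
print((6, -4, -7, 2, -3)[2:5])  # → (-7, 2, -3)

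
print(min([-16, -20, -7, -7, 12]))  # -20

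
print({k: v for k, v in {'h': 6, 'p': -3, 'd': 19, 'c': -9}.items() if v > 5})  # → {'h': 6, 'd': 19}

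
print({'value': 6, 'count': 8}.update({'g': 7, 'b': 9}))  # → None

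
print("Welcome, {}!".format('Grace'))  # Welcome, Grace!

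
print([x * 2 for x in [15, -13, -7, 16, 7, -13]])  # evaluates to [30, -26, -14, 32, 14, -26]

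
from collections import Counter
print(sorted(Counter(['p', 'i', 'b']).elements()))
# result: ['b', 'i', 'p']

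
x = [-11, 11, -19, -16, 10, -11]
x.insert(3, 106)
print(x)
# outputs [-11, 11, -19, 106, -16, 10, -11]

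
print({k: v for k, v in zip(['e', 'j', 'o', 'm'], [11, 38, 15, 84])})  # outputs {'e': 11, 'j': 38, 'o': 15, 'm': 84}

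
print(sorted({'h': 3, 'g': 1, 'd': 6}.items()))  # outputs [('d', 6), ('g', 1), ('h', 3)]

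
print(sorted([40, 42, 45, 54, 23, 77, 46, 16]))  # [16, 23, 40, 42, 45, 46, 54, 77]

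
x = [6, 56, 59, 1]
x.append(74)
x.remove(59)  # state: [6, 56, 1, 74]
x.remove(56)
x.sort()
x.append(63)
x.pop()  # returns 63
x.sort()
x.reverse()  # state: [74, 6, 1]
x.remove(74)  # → [6, 1]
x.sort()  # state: [1, 6]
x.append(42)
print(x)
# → [1, 6, 42]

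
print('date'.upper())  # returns DATE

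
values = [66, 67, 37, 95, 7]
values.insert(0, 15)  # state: [15, 66, 67, 37, 95, 7]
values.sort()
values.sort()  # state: [7, 15, 37, 66, 67, 95]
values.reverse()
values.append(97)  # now [95, 67, 66, 37, 15, 7, 97]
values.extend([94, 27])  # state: [95, 67, 66, 37, 15, 7, 97, 94, 27]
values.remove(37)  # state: [95, 67, 66, 15, 7, 97, 94, 27]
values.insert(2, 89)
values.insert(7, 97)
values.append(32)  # [95, 67, 89, 66, 15, 7, 97, 97, 94, 27, 32]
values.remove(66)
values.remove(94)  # [95, 67, 89, 15, 7, 97, 97, 27, 32]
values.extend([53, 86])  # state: [95, 67, 89, 15, 7, 97, 97, 27, 32, 53, 86]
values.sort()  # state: [7, 15, 27, 32, 53, 67, 86, 89, 95, 97, 97]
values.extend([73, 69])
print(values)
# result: [7, 15, 27, 32, 53, 67, 86, 89, 95, 97, 97, 73, 69]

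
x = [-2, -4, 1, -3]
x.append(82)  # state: [-2, -4, 1, -3, 82]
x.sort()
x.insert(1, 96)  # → [-4, 96, -3, -2, 1, 82]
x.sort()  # [-4, -3, -2, 1, 82, 96]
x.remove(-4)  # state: [-3, -2, 1, 82, 96]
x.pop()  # 96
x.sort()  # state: [-3, -2, 1, 82]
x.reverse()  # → [82, 1, -2, -3]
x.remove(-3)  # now [82, 1, -2]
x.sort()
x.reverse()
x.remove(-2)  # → [82, 1]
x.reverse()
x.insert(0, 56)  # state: [56, 1, 82]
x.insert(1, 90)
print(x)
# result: [56, 90, 1, 82]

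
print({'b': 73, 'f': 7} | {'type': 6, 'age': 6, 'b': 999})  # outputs {'b': 999, 'f': 7, 'type': 6, 'age': 6}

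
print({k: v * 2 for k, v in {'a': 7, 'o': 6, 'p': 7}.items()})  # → {'a': 14, 'o': 12, 'p': 14}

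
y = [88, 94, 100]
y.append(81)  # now [88, 94, 100, 81]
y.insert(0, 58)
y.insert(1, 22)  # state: [58, 22, 88, 94, 100, 81]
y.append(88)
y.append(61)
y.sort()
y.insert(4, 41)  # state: [22, 58, 61, 81, 41, 88, 88, 94, 100]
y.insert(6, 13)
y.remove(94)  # [22, 58, 61, 81, 41, 88, 13, 88, 100]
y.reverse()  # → [100, 88, 13, 88, 41, 81, 61, 58, 22]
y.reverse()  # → [22, 58, 61, 81, 41, 88, 13, 88, 100]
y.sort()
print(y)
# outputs [13, 22, 41, 58, 61, 81, 88, 88, 100]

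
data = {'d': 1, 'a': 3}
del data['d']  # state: {'a': 3}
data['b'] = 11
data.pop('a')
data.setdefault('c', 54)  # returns 54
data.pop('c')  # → 54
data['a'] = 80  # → {'b': 11, 'a': 80}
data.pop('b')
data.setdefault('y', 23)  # 23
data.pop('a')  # 80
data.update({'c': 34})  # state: {'y': 23, 'c': 34}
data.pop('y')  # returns 23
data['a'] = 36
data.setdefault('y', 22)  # 22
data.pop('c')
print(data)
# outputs {'a': 36, 'y': 22}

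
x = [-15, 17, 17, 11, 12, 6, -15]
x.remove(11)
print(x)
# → [-15, 17, 17, 12, 6, -15]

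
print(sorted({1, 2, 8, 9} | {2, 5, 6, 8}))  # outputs [1, 2, 5, 6, 8, 9]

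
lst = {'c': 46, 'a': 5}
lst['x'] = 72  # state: {'c': 46, 'a': 5, 'x': 72}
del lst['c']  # {'a': 5, 'x': 72}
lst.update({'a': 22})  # {'a': 22, 'x': 72}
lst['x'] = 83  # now {'a': 22, 'x': 83}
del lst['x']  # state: {'a': 22}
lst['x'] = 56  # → {'a': 22, 'x': 56}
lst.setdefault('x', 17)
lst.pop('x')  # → 56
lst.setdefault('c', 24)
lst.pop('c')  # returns 24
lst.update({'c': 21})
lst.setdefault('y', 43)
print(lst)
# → {'a': 22, 'c': 21, 'y': 43}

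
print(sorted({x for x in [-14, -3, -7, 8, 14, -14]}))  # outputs [-14, -7, -3, 8, 14]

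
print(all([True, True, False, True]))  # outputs False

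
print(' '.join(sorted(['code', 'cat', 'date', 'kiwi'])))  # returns cat code date kiwi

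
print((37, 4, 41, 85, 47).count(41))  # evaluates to 1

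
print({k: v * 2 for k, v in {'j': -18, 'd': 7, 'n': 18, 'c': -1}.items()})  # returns {'j': -36, 'd': 14, 'n': 36, 'c': -2}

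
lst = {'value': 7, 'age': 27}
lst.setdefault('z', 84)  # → 84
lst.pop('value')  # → 7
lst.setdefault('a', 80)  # 80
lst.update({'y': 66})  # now {'age': 27, 'z': 84, 'a': 80, 'y': 66}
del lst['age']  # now {'z': 84, 'a': 80, 'y': 66}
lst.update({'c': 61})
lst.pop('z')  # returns 84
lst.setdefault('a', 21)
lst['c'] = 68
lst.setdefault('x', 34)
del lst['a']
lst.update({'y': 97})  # {'y': 97, 'c': 68, 'x': 34}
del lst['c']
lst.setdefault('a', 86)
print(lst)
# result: {'y': 97, 'x': 34, 'a': 86}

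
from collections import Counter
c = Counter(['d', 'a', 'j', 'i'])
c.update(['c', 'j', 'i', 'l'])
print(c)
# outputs Counter({'j': 2, 'i': 2, 'd': 1, 'a': 1, 'c': 1, 'l': 1})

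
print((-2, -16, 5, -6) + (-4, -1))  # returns (-2, -16, 5, -6, -4, -1)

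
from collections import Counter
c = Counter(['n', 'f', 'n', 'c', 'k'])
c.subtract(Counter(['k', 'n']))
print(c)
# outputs Counter({'n': 1, 'f': 1, 'c': 1, 'k': 0})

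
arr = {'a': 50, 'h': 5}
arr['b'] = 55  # {'a': 50, 'h': 5, 'b': 55}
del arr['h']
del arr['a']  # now {'b': 55}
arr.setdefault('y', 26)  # 26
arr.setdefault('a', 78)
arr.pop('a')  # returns 78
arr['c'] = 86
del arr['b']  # {'y': 26, 'c': 86}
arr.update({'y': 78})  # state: {'y': 78, 'c': 86}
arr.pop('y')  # 78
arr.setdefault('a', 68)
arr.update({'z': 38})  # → {'c': 86, 'a': 68, 'z': 38}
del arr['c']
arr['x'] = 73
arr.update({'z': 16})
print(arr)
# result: {'a': 68, 'z': 16, 'x': 73}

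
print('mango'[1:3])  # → an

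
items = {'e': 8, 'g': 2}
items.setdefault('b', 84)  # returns 84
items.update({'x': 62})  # {'e': 8, 'g': 2, 'b': 84, 'x': 62}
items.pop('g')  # 2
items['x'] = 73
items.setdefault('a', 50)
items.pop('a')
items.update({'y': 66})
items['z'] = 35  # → {'e': 8, 'b': 84, 'x': 73, 'y': 66, 'z': 35}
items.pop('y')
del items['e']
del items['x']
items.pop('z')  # 35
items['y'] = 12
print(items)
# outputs {'b': 84, 'y': 12}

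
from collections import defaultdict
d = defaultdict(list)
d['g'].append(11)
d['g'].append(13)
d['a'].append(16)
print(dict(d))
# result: {'g': [11, 13], 'a': [16]}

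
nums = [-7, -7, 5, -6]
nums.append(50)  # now [-7, -7, 5, -6, 50]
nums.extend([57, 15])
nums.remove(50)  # [-7, -7, 5, -6, 57, 15]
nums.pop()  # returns 15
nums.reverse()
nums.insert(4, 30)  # [57, -6, 5, -7, 30, -7]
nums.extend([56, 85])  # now [57, -6, 5, -7, 30, -7, 56, 85]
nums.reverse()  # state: [85, 56, -7, 30, -7, 5, -6, 57]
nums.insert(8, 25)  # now [85, 56, -7, 30, -7, 5, -6, 57, 25]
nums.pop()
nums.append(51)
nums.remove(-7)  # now [85, 56, 30, -7, 5, -6, 57, 51]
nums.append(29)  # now [85, 56, 30, -7, 5, -6, 57, 51, 29]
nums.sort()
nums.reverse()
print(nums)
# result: [85, 57, 56, 51, 30, 29, 5, -6, -7]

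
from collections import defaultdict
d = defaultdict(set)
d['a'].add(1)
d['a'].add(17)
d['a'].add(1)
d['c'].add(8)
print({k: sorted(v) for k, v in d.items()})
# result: {'a': [1, 17], 'c': [8]}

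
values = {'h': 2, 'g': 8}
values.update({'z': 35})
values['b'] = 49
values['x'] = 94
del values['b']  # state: {'h': 2, 'g': 8, 'z': 35, 'x': 94}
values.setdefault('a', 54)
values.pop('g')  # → 8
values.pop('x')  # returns 94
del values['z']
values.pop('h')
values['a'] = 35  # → {'a': 35}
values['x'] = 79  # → {'a': 35, 'x': 79}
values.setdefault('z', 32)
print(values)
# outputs {'a': 35, 'x': 79, 'z': 32}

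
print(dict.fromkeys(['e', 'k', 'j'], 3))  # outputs {'e': 3, 'k': 3, 'j': 3}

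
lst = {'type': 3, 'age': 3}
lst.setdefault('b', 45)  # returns 45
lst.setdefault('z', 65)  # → 65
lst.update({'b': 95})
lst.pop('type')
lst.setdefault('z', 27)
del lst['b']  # {'age': 3, 'z': 65}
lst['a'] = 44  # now {'age': 3, 'z': 65, 'a': 44}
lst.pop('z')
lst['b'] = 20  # {'age': 3, 'a': 44, 'b': 20}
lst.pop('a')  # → 44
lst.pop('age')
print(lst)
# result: {'b': 20}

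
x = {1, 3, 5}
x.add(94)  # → {1, 3, 5, 94}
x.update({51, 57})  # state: {1, 3, 5, 51, 57, 94}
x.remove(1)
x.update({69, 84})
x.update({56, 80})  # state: {3, 5, 51, 56, 57, 69, 80, 84, 94}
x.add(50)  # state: {3, 5, 50, 51, 56, 57, 69, 80, 84, 94}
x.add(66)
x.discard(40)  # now {3, 5, 50, 51, 56, 57, 66, 69, 80, 84, 94}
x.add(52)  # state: {3, 5, 50, 51, 52, 56, 57, 66, 69, 80, 84, 94}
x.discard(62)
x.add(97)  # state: {3, 5, 50, 51, 52, 56, 57, 66, 69, 80, 84, 94, 97}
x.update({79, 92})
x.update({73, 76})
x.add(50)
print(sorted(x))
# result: [3, 5, 50, 51, 52, 56, 57, 66, 69, 73, 76, 79, 80, 84, 92, 94, 97]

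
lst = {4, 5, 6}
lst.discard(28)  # {4, 5, 6}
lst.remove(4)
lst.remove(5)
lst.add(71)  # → {6, 71}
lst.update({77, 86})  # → {6, 71, 77, 86}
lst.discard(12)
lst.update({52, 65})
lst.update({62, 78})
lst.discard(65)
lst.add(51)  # {6, 51, 52, 62, 71, 77, 78, 86}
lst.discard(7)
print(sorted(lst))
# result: [6, 51, 52, 62, 71, 77, 78, 86]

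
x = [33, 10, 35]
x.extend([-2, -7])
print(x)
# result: [33, 10, 35, -2, -7]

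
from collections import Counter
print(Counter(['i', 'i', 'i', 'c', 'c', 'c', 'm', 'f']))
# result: Counter({'i': 3, 'c': 3, 'm': 1, 'f': 1})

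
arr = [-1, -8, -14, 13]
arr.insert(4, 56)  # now [-1, -8, -14, 13, 56]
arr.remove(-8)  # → [-1, -14, 13, 56]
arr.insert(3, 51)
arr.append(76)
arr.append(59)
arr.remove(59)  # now [-1, -14, 13, 51, 56, 76]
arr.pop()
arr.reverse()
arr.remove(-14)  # [56, 51, 13, -1]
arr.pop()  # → -1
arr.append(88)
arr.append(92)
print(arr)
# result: [56, 51, 13, 88, 92]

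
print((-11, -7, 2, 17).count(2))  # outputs 1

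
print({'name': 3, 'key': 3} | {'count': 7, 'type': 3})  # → {'name': 3, 'key': 3, 'count': 7, 'type': 3}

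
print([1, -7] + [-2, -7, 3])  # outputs [1, -7, -2, -7, 3]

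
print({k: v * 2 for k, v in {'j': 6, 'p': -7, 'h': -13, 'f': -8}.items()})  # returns {'j': 12, 'p': -14, 'h': -26, 'f': -16}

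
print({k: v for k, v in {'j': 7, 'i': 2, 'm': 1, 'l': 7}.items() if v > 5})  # {'j': 7, 'l': 7}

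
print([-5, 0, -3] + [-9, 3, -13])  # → [-5, 0, -3, -9, 3, -13]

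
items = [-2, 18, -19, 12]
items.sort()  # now [-19, -2, 12, 18]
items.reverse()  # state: [18, 12, -2, -19]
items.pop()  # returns -19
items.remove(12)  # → [18, -2]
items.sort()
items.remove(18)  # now [-2]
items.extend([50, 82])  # [-2, 50, 82]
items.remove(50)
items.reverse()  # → [82, -2]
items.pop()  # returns -2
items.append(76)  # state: [82, 76]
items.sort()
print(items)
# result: [76, 82]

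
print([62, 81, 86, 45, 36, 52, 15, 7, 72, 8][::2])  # [62, 86, 36, 15, 72]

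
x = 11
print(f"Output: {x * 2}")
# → Output: 22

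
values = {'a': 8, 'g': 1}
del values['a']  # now {'g': 1}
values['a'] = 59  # {'g': 1, 'a': 59}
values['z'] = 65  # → {'g': 1, 'a': 59, 'z': 65}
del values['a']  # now {'g': 1, 'z': 65}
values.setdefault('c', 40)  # 40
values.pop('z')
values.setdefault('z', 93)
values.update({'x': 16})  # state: {'g': 1, 'c': 40, 'z': 93, 'x': 16}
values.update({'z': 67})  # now {'g': 1, 'c': 40, 'z': 67, 'x': 16}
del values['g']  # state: {'c': 40, 'z': 67, 'x': 16}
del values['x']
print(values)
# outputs {'c': 40, 'z': 67}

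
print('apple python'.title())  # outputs Apple Python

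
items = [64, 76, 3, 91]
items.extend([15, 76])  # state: [64, 76, 3, 91, 15, 76]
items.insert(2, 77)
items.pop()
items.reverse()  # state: [15, 91, 3, 77, 76, 64]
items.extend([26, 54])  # [15, 91, 3, 77, 76, 64, 26, 54]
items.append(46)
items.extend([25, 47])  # [15, 91, 3, 77, 76, 64, 26, 54, 46, 25, 47]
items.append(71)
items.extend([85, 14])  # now [15, 91, 3, 77, 76, 64, 26, 54, 46, 25, 47, 71, 85, 14]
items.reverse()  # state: [14, 85, 71, 47, 25, 46, 54, 26, 64, 76, 77, 3, 91, 15]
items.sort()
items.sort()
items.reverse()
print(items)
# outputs [91, 85, 77, 76, 71, 64, 54, 47, 46, 26, 25, 15, 14, 3]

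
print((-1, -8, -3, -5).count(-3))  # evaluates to 1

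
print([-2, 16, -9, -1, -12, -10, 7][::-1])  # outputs [7, -10, -12, -1, -9, 16, -2]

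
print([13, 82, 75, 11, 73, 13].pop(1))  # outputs 82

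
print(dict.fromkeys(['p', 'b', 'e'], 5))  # {'p': 5, 'b': 5, 'e': 5}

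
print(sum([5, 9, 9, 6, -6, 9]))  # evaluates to 32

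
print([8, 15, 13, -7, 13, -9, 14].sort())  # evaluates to None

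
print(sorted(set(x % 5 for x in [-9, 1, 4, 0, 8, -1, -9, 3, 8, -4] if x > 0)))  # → [1, 3, 4]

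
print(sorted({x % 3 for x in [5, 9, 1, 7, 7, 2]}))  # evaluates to [0, 1, 2]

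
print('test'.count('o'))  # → 0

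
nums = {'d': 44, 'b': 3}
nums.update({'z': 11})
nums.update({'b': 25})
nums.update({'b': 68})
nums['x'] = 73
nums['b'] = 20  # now {'d': 44, 'b': 20, 'z': 11, 'x': 73}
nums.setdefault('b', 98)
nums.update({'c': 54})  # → {'d': 44, 'b': 20, 'z': 11, 'x': 73, 'c': 54}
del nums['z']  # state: {'d': 44, 'b': 20, 'x': 73, 'c': 54}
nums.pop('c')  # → 54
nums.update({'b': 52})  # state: {'d': 44, 'b': 52, 'x': 73}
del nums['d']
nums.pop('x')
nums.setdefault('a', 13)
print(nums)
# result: {'b': 52, 'a': 13}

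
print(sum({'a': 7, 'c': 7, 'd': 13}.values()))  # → 27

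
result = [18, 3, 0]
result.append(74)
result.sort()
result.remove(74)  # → [0, 3, 18]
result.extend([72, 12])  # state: [0, 3, 18, 72, 12]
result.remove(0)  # [3, 18, 72, 12]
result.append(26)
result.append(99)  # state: [3, 18, 72, 12, 26, 99]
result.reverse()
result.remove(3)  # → [99, 26, 12, 72, 18]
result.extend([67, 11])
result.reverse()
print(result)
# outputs [11, 67, 18, 72, 12, 26, 99]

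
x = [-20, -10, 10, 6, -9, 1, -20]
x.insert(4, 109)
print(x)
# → [-20, -10, 10, 6, 109, -9, 1, -20]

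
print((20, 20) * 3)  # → (20, 20, 20, 20, 20, 20)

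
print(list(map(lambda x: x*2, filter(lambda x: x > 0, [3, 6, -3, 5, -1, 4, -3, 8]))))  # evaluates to [6, 12, 10, 8, 16]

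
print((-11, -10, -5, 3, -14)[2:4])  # (-5, 3)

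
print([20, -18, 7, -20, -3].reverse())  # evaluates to None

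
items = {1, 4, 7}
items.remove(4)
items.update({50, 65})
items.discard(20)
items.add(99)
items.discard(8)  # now {1, 7, 50, 65, 99}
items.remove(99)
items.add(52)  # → {1, 7, 50, 52, 65}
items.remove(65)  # {1, 7, 50, 52}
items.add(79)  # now {1, 7, 50, 52, 79}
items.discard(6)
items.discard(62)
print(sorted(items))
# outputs [1, 7, 50, 52, 79]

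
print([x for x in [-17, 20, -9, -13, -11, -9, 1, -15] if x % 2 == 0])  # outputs [20]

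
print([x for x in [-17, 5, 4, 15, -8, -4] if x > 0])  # [5, 4, 15]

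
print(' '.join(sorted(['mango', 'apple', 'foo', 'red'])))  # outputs apple foo mango red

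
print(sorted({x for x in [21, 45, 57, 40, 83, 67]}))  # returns [21, 40, 45, 57, 67, 83]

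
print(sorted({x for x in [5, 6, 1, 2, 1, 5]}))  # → [1, 2, 5, 6]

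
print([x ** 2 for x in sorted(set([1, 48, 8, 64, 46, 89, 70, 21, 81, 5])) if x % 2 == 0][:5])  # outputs [64, 2116, 2304, 4096, 4900]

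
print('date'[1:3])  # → at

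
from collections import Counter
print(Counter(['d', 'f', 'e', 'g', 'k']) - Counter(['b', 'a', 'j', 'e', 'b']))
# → Counter({'d': 1, 'f': 1, 'g': 1, 'k': 1})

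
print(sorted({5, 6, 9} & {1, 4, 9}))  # [9]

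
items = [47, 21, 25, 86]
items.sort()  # [21, 25, 47, 86]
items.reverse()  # [86, 47, 25, 21]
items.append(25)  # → [86, 47, 25, 21, 25]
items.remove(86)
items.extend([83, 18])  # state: [47, 25, 21, 25, 83, 18]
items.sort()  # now [18, 21, 25, 25, 47, 83]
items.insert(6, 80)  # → [18, 21, 25, 25, 47, 83, 80]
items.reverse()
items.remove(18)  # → [80, 83, 47, 25, 25, 21]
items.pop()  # 21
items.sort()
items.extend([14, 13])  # [25, 25, 47, 80, 83, 14, 13]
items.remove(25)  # [25, 47, 80, 83, 14, 13]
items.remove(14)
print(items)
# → [25, 47, 80, 83, 13]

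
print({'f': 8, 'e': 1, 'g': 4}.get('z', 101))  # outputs 101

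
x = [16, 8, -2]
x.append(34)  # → [16, 8, -2, 34]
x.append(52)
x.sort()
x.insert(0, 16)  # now [16, -2, 8, 16, 34, 52]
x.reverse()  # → [52, 34, 16, 8, -2, 16]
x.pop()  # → 16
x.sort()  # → [-2, 8, 16, 34, 52]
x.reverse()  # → [52, 34, 16, 8, -2]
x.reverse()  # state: [-2, 8, 16, 34, 52]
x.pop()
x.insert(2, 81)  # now [-2, 8, 81, 16, 34]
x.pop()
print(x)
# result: [-2, 8, 81, 16]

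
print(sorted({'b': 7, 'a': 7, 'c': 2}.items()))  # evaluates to [('a', 7), ('b', 7), ('c', 2)]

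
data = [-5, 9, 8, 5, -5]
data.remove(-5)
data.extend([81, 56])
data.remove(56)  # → [9, 8, 5, -5, 81]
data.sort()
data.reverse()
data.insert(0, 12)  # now [12, 81, 9, 8, 5, -5]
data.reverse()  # [-5, 5, 8, 9, 81, 12]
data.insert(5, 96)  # [-5, 5, 8, 9, 81, 96, 12]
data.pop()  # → 12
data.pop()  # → 96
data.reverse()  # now [81, 9, 8, 5, -5]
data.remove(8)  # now [81, 9, 5, -5]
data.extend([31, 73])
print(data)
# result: [81, 9, 5, -5, 31, 73]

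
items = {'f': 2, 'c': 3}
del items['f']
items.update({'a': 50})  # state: {'c': 3, 'a': 50}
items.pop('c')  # 3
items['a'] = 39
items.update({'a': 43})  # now {'a': 43}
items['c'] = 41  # {'a': 43, 'c': 41}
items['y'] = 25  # {'a': 43, 'c': 41, 'y': 25}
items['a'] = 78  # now {'a': 78, 'c': 41, 'y': 25}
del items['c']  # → {'a': 78, 'y': 25}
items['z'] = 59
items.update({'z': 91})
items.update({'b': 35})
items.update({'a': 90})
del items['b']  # {'a': 90, 'y': 25, 'z': 91}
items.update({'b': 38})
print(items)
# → {'a': 90, 'y': 25, 'z': 91, 'b': 38}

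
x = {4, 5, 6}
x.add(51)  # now {4, 5, 6, 51}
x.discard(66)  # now {4, 5, 6, 51}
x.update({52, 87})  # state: {4, 5, 6, 51, 52, 87}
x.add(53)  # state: {4, 5, 6, 51, 52, 53, 87}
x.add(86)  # {4, 5, 6, 51, 52, 53, 86, 87}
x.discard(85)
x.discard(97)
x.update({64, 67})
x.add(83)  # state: {4, 5, 6, 51, 52, 53, 64, 67, 83, 86, 87}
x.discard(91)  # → {4, 5, 6, 51, 52, 53, 64, 67, 83, 86, 87}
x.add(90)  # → {4, 5, 6, 51, 52, 53, 64, 67, 83, 86, 87, 90}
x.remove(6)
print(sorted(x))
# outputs [4, 5, 51, 52, 53, 64, 67, 83, 86, 87, 90]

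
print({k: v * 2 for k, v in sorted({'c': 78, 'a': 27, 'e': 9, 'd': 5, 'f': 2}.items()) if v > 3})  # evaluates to {'a': 54, 'c': 156, 'd': 10, 'e': 18}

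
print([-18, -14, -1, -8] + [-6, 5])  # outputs [-18, -14, -1, -8, -6, 5]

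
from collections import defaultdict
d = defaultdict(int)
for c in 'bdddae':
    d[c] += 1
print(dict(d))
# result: {'b': 1, 'd': 3, 'a': 1, 'e': 1}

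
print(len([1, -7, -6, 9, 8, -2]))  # 6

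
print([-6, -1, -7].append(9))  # None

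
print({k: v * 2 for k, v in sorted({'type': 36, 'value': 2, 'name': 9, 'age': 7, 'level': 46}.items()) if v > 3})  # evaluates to {'age': 14, 'level': 92, 'name': 18, 'type': 72}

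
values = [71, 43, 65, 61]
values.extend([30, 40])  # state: [71, 43, 65, 61, 30, 40]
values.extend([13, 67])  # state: [71, 43, 65, 61, 30, 40, 13, 67]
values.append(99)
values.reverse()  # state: [99, 67, 13, 40, 30, 61, 65, 43, 71]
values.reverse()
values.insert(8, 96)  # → [71, 43, 65, 61, 30, 40, 13, 67, 96, 99]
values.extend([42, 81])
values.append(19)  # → [71, 43, 65, 61, 30, 40, 13, 67, 96, 99, 42, 81, 19]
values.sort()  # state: [13, 19, 30, 40, 42, 43, 61, 65, 67, 71, 81, 96, 99]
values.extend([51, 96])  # [13, 19, 30, 40, 42, 43, 61, 65, 67, 71, 81, 96, 99, 51, 96]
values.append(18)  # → [13, 19, 30, 40, 42, 43, 61, 65, 67, 71, 81, 96, 99, 51, 96, 18]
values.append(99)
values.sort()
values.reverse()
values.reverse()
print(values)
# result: [13, 18, 19, 30, 40, 42, 43, 51, 61, 65, 67, 71, 81, 96, 96, 99, 99]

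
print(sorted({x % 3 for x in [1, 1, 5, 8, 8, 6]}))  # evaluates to [0, 1, 2]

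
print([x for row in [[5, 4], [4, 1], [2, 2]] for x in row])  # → [5, 4, 4, 1, 2, 2]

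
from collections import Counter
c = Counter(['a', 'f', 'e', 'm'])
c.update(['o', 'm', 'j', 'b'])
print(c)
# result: Counter({'m': 2, 'a': 1, 'f': 1, 'e': 1, 'o': 1, 'j': 1, 'b': 1})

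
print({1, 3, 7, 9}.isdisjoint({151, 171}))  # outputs True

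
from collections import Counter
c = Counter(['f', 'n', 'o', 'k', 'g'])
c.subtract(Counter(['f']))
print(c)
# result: Counter({'n': 1, 'o': 1, 'k': 1, 'g': 1, 'f': 0})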